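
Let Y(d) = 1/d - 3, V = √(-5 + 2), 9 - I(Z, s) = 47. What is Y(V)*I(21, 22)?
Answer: 114 + 38*I*√3/3 ≈ 114.0 + 21.939*I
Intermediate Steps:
I(Z, s) = -38 (I(Z, s) = 9 - 1*47 = 9 - 47 = -38)
V = I*√3 (V = √(-3) = I*√3 ≈ 1.732*I)
Y(d) = -3 + 1/d
Y(V)*I(21, 22) = (-3 + 1/(I*√3))*(-38) = (-3 - I*√3/3)*(-38) = 114 + 38*I*√3/3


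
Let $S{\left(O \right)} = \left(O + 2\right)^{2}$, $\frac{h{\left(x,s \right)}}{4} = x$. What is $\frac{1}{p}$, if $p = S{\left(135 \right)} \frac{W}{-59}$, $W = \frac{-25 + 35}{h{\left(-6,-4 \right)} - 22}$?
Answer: $\frac{1357}{93845} \approx 0.01446$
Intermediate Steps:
$h{\left(x,s \right)} = 4 x$
$S{\left(O \right)} = \left(2 + O\right)^{2}$
$W = - \frac{5}{23}$ ($W = \frac{-25 + 35}{4 \left(-6\right) - 22} = \frac{10}{-24 - 22} = \frac{10}{-46} = 10 \left(- \frac{1}{46}\right) = - \frac{5}{23} \approx -0.21739$)
$p = \frac{93845}{1357}$ ($p = \left(2 + 135\right)^{2} \left(- \frac{5}{23 \left(-59\right)}\right) = 137^{2} \left(\left(- \frac{5}{23}\right) \left(- \frac{1}{59}\right)\right) = 18769 \cdot \frac{5}{1357} = \frac{93845}{1357} \approx 69.156$)
$\frac{1}{p} = \frac{1}{\frac{93845}{1357}} = \frac{1357}{93845}$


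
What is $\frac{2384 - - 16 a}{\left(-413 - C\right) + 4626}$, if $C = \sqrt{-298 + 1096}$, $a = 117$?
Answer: $\frac{17930528}{17748571} + \frac{4256 \sqrt{798}}{17748571} \approx 1.017$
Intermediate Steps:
$C = \sqrt{798} \approx 28.249$
$\frac{2384 - - 16 a}{\left(-413 - C\right) + 4626} = \frac{2384 - \left(-16\right) 117}{\left(-413 - \sqrt{798}\right) + 4626} = \frac{2384 - -1872}{4213 - \sqrt{798}} = \frac{2384 + 1872}{4213 - \sqrt{798}} = \frac{4256}{4213 - \sqrt{798}}$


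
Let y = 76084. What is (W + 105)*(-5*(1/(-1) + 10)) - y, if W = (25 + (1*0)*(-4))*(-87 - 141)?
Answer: 175691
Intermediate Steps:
W = -5700 (W = (25 + 0*(-4))*(-228) = (25 + 0)*(-228) = 25*(-228) = -5700)
(W + 105)*(-5*(1/(-1) + 10)) - y = (-5700 + 105)*(-5*(1/(-1) + 10)) - 1*76084 = -(-27975)*(-1 + 10) - 76084 = -(-27975)*9 - 76084 = -5595*(-45) - 76084 = 251775 - 76084 = 175691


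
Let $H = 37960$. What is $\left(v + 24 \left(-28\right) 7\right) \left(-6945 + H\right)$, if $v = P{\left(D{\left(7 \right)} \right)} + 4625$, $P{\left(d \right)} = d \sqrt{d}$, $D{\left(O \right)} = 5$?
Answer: $-2450185 + 155075 \sqrt{5} \approx -2.1034 \cdot 10^{6}$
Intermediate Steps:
$P{\left(d \right)} = d^{\frac{3}{2}}$
$v = 4625 + 5 \sqrt{5}$ ($v = 5^{\frac{3}{2}} + 4625 = 5 \sqrt{5} + 4625 = 4625 + 5 \sqrt{5} \approx 4636.2$)
$\left(v + 24 \left(-28\right) 7\right) \left(-6945 + H\right) = \left(\left(4625 + 5 \sqrt{5}\right) + 24 \left(-28\right) 7\right) \left(-6945 + 37960\right) = \left(\left(4625 + 5 \sqrt{5}\right) - 4704\right) 31015 = \left(-79 + 5 \sqrt{5}\right) 31015 = -2450185 + 155075 \sqrt{5}$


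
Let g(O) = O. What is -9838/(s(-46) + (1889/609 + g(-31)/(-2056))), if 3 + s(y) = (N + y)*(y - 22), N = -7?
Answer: -12318199152/4512729167 ≈ -2.7297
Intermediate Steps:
s(y) = -3 + (-22 + y)*(-7 + y) (s(y) = -3 + (-7 + y)*(y - 22) = -3 + (-7 + y)*(-22 + y) = -3 + (-22 + y)*(-7 + y))
-9838/(s(-46) + (1889/609 + g(-31)/(-2056))) = -9838/((151 + (-46)**2 - 29*(-46)) + (1889/609 - 31/(-2056))) = -9838/((151 + 2116 + 1334) + (1889*(1/609) - 31*(-1/2056))) = -9838/(3601 + (1889/609 + 31/2056)) = -9838/(3601 + 3902663/1252104) = -9838/4512729167/1252104 = -9838*1252104/4512729167 = -12318199152/4512729167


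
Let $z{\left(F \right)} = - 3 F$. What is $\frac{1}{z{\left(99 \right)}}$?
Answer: $- \frac{1}{297} \approx -0.003367$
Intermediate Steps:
$\frac{1}{z{\left(99 \right)}} = \frac{1}{\left(-3\right) 99} = \frac{1}{-297} = - \frac{1}{297}$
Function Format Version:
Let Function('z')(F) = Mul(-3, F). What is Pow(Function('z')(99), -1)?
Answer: Rational(-1, 297) ≈ -0.0033670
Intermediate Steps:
Pow(Function('z')(99), -1) = Pow(Mul(-3, 99), -1) = Pow(-297, -1) = Rational(-1, 297)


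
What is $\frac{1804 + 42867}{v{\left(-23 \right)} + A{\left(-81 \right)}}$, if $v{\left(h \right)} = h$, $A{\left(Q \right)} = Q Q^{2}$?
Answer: $- \frac{1441}{17144} \approx -0.084053$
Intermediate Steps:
$A{\left(Q \right)} = Q^{3}$
$\frac{1804 + 42867}{v{\left(-23 \right)} + A{\left(-81 \right)}} = \frac{1804 + 42867}{-23 + \left(-81\right)^{3}} = \frac{44671}{-23 - 531441} = \frac{44671}{-531464} = 44671 \left(- \frac{1}{531464}\right) = - \frac{1441}{17144}$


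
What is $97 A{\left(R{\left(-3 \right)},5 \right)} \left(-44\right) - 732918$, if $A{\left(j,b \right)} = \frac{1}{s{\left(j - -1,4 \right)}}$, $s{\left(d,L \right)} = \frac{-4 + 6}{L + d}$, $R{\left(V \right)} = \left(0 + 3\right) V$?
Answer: $-724382$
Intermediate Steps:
$R{\left(V \right)} = 3 V$
$s{\left(d,L \right)} = \frac{2}{L + d}$
$A{\left(j,b \right)} = \frac{5}{2} + \frac{j}{2}$ ($A{\left(j,b \right)} = \frac{1}{2 \frac{1}{4 + \left(j - -1\right)}} = \frac{1}{2 \frac{1}{4 + \left(j + 1\right)}} = \frac{1}{2 \frac{1}{4 + \left(1 + j\right)}} = \frac{1}{2 \frac{1}{5 + j}} = \frac{5}{2} + \frac{j}{2}$)
$97 A{\left(R{\left(-3 \right)},5 \right)} \left(-44\right) - 732918 = 97 \left(\frac{5}{2} + \frac{3 \left(-3\right)}{2}\right) \left(-44\right) - 732918 = 97 \left(\frac{5}{2} + \frac{1}{2} \left(-9\right)\right) \left(-44\right) - 732918 = 97 \left(\frac{5}{2} - \frac{9}{2}\right) \left(-44\right) - 732918 = 97 \left(-2\right) \left(-44\right) - 732918 = \left(-194\right) \left(-44\right) - 732918 = 8536 - 732918 = -724382$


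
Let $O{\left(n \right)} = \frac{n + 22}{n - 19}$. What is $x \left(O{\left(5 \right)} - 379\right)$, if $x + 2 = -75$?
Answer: $\frac{58663}{2} \approx 29332.0$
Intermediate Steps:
$O{\left(n \right)} = \frac{22 + n}{-19 + n}$
$x = -77$ ($x = -2 - 75 = -77$)
$x \left(O{\left(5 \right)} - 379\right) = - 77 \left(\frac{22 + 5}{-19 + 5} - 379\right) = - 77 \left(\frac{1}{-14} \cdot 27 - 379\right) = - 77 \left(\left(- \frac{1}{14}\right) 27 - 379\right) = - 77 \left(- \frac{27}{14} - 379\right) = \left(-77\right) \left(- \frac{5333}{14}\right) = \frac{58663}{2}$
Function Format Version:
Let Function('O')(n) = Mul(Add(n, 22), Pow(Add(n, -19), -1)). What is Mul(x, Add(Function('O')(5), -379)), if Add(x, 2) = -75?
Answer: Rational(58663, 2) ≈ 29332.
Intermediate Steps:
Function('O')(n) = Mul(Pow(Add(-19, n), -1), Add(22, n)) (Function('O')(n) = Mul(Add(22, n), Pow(Add(-19, n), -1)) = Mul(Pow(Add(-19, n), -1), Add(22, n)))
x = -77 (x = Add(-2, -75) = -77)
Mul(x, Add(Function('O')(5), -379)) = Mul(-77, Add(Mul(Pow(Add(-19, 5), -1), Add(22, 5)), -379)) = Mul(-77, Add(Mul(Pow(-14, -1), 27), -379)) = Mul(-77, Add(Mul(Rational(-1, 14), 27), -379)) = Mul(-77, Add(Rational(-27, 14), -379)) = Mul(-77, Rational(-5333, 14)) = Rational(58663, 2)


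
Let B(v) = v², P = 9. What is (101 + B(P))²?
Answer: 33124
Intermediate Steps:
(101 + B(P))² = (101 + 9²)² = (101 + 81)² = 182² = 33124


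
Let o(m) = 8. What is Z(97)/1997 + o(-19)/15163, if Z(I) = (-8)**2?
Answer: 986408/30280511 ≈ 0.032576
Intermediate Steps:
Z(I) = 64
Z(97)/1997 + o(-19)/15163 = 64/1997 + 8/15163 = 986408/30280511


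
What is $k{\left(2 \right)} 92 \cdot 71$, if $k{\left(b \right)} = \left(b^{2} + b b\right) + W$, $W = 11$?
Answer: $124108$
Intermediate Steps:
$k{\left(b \right)} = 11 + 2 b^{2}$ ($k{\left(b \right)} = \left(b^{2} + b b\right) + 11 = \left(b^{2} + b^{2}\right) + 11 = 2 b^{2} + 11 = 11 + 2 b^{2}$)
$k{\left(2 \right)} 92 \cdot 71 = \left(11 + 2 \cdot 2^{2}\right) 92 \cdot 71 = \left(11 + 2 \cdot 4\right) 92 \cdot 71 = \left(11 + 8\right) 92 \cdot 71 = 19 \cdot 92 \cdot 71 = 1748 \cdot 71 = 124108$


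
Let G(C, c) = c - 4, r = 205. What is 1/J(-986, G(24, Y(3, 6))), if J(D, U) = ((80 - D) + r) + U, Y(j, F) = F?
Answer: 1/1273 ≈ 0.00078555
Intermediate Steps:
G(C, c) = -4 + c
J(D, U) = 285 + U - D (J(D, U) = ((80 - D) + 205) + U = (285 - D) + U = 285 + U - D)
1/J(-986, G(24, Y(3, 6))) = 1/(285 + (-4 + 6) - 1*(-986)) = 1/(285 + 2 + 986) = 1/1273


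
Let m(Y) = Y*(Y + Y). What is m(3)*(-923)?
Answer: -16614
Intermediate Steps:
m(Y) = 2*Y² (m(Y) = Y*(2*Y) = 2*Y²)
m(3)*(-923) = (2*3²)*(-923) = (2*9)*(-923) = 18*(-923) = -16614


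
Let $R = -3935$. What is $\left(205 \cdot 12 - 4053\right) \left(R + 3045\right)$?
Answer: $1417770$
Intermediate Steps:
$\left(205 \cdot 12 - 4053\right) \left(R + 3045\right) = \left(205 \cdot 12 - 4053\right) \left(-3935 + 3045\right) = \left(2460 - 4053\right) \left(-890\right) = \left(-1593\right) \left(-890\right) = 1417770$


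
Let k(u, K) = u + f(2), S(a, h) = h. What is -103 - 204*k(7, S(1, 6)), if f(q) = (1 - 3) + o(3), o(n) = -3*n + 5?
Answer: -307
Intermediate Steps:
o(n) = 5 - 3*n
f(q) = -6 (f(q) = (1 - 3) + (5 - 3*3) = -2 + (5 - 9) = -2 - 4 = -6)
k(u, K) = -6 + u (k(u, K) = u - 6 = -6 + u)
-103 - 204*k(7, S(1, 6)) = -103 - 204*(-6 + 7) = -103 - 204*1 = -103 - 204 = -307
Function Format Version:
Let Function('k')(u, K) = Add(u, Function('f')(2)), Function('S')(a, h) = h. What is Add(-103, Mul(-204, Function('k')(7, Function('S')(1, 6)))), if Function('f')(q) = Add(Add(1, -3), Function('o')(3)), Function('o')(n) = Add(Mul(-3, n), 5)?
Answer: -307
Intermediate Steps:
Function('o')(n) = Add(5, Mul(-3, n))
Function('f')(q) = -6 (Function('f')(q) = Add(Add(1, -3), Add(5, Mul(-3, 3))) = Add(-2, Add(5, -9)) = Add(-2, -4) = -6)
Function('k')(u, K) = Add(-6, u) (Function('k')(u, K) = Add(u, -6) = Add(-6, u))
Add(-103, Mul(-204, Function('k')(7, Function('S')(1, 6)))) = Add(-103, Mul(-204, Add(-6, 7))) = Add(-103, Mul(-204, 1)) = Add(-103, -204) = -307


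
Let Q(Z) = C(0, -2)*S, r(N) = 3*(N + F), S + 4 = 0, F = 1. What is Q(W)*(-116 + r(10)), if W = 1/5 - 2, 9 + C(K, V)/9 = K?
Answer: -26892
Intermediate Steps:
C(K, V) = -81 + 9*K
S = -4 (S = -4 + 0 = -4)
r(N) = 3 + 3*N (r(N) = 3*(N + 1) = 3*(1 + N) = 3 + 3*N)
W = -9/5 (W = ⅕ - 2 = -9/5 ≈ -1.8000)
Q(Z) = 324 (Q(Z) = (-81 + 9*0)*(-4) = (-81 + 0)*(-4) = -81*(-4) = 324)
Q(W)*(-116 + r(10)) = 324*(-116 + (3 + 3*10)) = 324*(-116 + (3 + 30)) = 324*(-116 + 33) = 324*(-83) = -26892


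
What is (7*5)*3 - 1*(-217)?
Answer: 322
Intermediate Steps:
(7*5)*3 - 1*(-217) = 35*3 + 217 = 105 + 217 = 322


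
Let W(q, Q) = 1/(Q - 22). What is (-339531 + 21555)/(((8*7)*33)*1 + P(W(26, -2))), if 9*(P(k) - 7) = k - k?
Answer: -317976/1855 ≈ -171.42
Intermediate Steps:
W(q, Q) = 1/(-22 + Q)
P(k) = 7 (P(k) = 7 + (k - k)/9 = 7 + (⅑)*0 = 7 + 0 = 7)
(-339531 + 21555)/(((8*7)*33)*1 + P(W(26, -2))) = (-339531 + 21555)/(((8*7)*33)*1 + 7) = -317976/((56*33)*1 + 7) = -317976/(1848*1 + 7) = -317976/(1848 + 7) = -317976/1855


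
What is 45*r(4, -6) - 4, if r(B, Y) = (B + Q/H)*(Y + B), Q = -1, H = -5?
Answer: -382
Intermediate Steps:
r(B, Y) = (⅕ + B)*(B + Y) (r(B, Y) = (B - 1/(-5))*(Y + B) = (B - 1*(-⅕))*(B + Y) = (B + ⅕)*(B + Y) = (⅕ + B)*(B + Y))
45*r(4, -6) - 4 = 45*((⅕)*4 + (⅕)*(-6) + 4*(4 - 6)) - 4 = 45*(⅘ - 6/5 + 4*(-2)) - 4 = 45*(⅘ - 6/5 - 8) - 4 = 45*(-42/5) - 4 = -378 - 4 = -382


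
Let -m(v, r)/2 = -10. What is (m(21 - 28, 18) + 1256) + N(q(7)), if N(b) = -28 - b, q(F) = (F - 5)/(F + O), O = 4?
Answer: 13726/11 ≈ 1247.8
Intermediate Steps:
m(v, r) = 20 (m(v, r) = -2*(-10) = 20)
q(F) = (-5 + F)/(4 + F) (q(F) = (F - 5)/(F + 4) = (-5 + F)/(4 + F))
(m(21 - 28, 18) + 1256) + N(q(7)) = (20 + 1256) + (-28 - (-5 + 7)/(4 + 7)) = 1276 + (-28 - 2/11) = 1276 - 310/11 = 13726/11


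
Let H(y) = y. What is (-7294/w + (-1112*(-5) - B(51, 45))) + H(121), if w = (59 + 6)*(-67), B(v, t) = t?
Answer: 24552074/4355 ≈ 5637.7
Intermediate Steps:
w = -4355 (w = 65*(-67) = -4355)
(-7294/w + (-1112*(-5) - B(51, 45))) + H(121) = (-7294/(-4355) + (-1112*(-5) - 1*45)) + 121 = (-7294*(-1/4355) + (5560 - 45)) + 121 = (7294/4355 + 5515) + 121 = 24025119/4355 + 121 = 24552074/4355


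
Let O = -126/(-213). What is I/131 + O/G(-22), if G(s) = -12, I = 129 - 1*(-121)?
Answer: 34583/18602 ≈ 1.8591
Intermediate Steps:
O = 42/71 (O = -126*(-1/213) = 42/71 ≈ 0.59155)
I = 250 (I = 129 + 121 = 250)
I/131 + O/G(-22) = 250/131 + (42/71)/(-12) = 250*(1/131) + (42/71)*(-1/12) = 250/131 - 7/142 = 34583/18602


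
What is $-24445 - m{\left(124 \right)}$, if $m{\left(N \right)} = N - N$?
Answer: $-24445$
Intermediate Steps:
$m{\left(N \right)} = 0$
$-24445 - m{\left(124 \right)} = -24445 - 0 = -24445 + 0 = -24445$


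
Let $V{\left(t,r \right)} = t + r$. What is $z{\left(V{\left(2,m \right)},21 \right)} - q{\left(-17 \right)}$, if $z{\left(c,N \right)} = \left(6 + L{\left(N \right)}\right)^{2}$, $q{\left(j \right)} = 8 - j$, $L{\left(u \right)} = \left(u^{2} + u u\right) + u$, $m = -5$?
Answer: $826256$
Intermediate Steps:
$L{\left(u \right)} = u + 2 u^{2}$ ($L{\left(u \right)} = \left(u^{2} + u^{2}\right) + u = 2 u^{2} + u = u + 2 u^{2}$)
$V{\left(t,r \right)} = r + t$
$z{\left(c,N \right)} = \left(6 + N \left(1 + 2 N\right)\right)^{2}$
$z{\left(V{\left(2,m \right)},21 \right)} - q{\left(-17 \right)} = \left(6 + 21 \left(1 + 2 \cdot 21\right)\right)^{2} - \left(8 - -17\right) = \left(6 + 21 \left(1 + 42\right)\right)^{2} - \left(8 + 17\right) = \left(6 + 21 \cdot 43\right)^{2} - 25 = \left(6 + 903\right)^{2} - 25 = 909^{2} - 25 = 826281 - 25 = 826256$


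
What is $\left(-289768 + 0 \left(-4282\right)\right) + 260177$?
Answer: $-29591$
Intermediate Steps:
$\left(-289768 + 0 \left(-4282\right)\right) + 260177 = \left(-289768 + 0\right) + 260177 = -289768 + 260177 = -29591$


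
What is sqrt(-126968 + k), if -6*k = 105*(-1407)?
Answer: I*sqrt(409382)/2 ≈ 319.92*I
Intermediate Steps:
k = 49245/2 (k = -35*(-1407)/2 = -1/6*(-147735) = 49245/2 ≈ 24623.)
sqrt(-126968 + k) = sqrt(-126968 + 49245/2) = sqrt(-204691/2) = I*sqrt(409382)/2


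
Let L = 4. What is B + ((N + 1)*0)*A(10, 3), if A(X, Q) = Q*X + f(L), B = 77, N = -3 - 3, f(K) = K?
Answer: 77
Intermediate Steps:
N = -6
A(X, Q) = 4 + Q*X (A(X, Q) = Q*X + 4 = 4 + Q*X)
B + ((N + 1)*0)*A(10, 3) = 77 + ((-6 + 1)*0)*(4 + 3*10) = 77 + (-5*0)*(4 + 30) = 77 + 0*34 = 77 + 0 = 77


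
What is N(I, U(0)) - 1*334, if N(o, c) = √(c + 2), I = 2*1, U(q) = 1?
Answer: -334 + √3 ≈ -332.27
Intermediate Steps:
I = 2
N(o, c) = √(2 + c)
N(I, U(0)) - 1*334 = √(2 + 1) - 1*334 = √3 - 334 = -334 + √3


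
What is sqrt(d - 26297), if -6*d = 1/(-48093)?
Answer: 5*I*sqrt(9731727208118)/96186 ≈ 162.16*I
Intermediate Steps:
d = 1/288558 (d = -1/6/(-48093) = -1/6*(-1/48093) = 1/288558 ≈ 3.4655e-6)
sqrt(d - 26297) = sqrt(1/288558 - 26297) = sqrt(-7588209725/288558) = 5*I*sqrt(9731727208118)/96186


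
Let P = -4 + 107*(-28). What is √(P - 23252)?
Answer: 2*I*√6563 ≈ 162.02*I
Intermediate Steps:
P = -3000 (P = -4 - 2996 = -3000)
√(P - 23252) = √(-3000 - 23252) = √(-26252) = 2*I*√6563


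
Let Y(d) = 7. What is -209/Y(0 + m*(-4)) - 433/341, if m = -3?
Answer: -74300/2387 ≈ -31.127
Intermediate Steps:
-209/Y(0 + m*(-4)) - 433/341 = -209/7 - 433/341 = -74300/2387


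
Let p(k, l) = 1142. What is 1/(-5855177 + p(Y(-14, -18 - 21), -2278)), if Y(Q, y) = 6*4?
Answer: -1/5854035 ≈ -1.7082e-7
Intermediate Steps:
Y(Q, y) = 24
1/(-5855177 + p(Y(-14, -18 - 21), -2278)) = 1/(-5855177 + 1142) = 1/(-5854035) = -1/5854035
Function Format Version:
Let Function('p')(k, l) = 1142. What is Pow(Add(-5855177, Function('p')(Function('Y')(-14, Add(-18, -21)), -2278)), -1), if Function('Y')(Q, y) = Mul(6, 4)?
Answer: Rational(-1, 5854035) ≈ -1.7082e-7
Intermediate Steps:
Function('Y')(Q, y) = 24
Pow(Add(-5855177, Function('p')(Function('Y')(-14, Add(-18, -21)), -2278)), -1) = Pow(Add(-5855177, 1142), -1) = Pow(-5854035, -1) = Rational(-1, 5854035)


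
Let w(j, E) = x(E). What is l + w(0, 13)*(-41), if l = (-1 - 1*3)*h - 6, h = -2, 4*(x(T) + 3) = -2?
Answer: 291/2 ≈ 145.50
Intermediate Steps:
x(T) = -7/2 (x(T) = -3 + (¼)*(-2) = -3 - ½ = -7/2)
w(j, E) = -7/2
l = 2 (l = (-1 - 1*3)*(-2) - 6 = (-1 - 3)*(-2) - 6 = -4*(-2) - 6 = 8 - 6 = 2)
l + w(0, 13)*(-41) = 2 - 7/2*(-41) = 2 + 287/2 = 291/2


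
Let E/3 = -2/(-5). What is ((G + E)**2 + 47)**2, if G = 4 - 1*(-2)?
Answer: 6105841/625 ≈ 9769.3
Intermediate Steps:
G = 6 (G = 4 + 2 = 6)
E = 6/5 (E = 3*(-2/(-5)) = 3*(-2*(-1/5)) = 3*(2/5) = 6/5 ≈ 1.2000)
((G + E)**2 + 47)**2 = ((6 + 6/5)**2 + 47)**2 = ((36/5)**2 + 47)**2 = (1296/25 + 47)**2 = (2471/25)**2 = 6105841/625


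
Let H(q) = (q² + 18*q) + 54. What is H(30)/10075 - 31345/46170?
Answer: -49364579/93032550 ≈ -0.53062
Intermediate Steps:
H(q) = 54 + q² + 18*q
H(30)/10075 - 31345/46170 = (54 + 30² + 18*30)/10075 - 31345/46170 = (54 + 900 + 540)*(1/10075) - 31345*1/46170 = 1494*(1/10075) - 6269/9234 = 1494/10075 - 6269/9234 = -49364579/93032550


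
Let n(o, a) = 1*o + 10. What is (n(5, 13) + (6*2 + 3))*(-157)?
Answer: -4710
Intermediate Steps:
n(o, a) = 10 + o (n(o, a) = o + 10 = 10 + o)
(n(5, 13) + (6*2 + 3))*(-157) = ((10 + 5) + (6*2 + 3))*(-157) = (15 + (12 + 3))*(-157) = (15 + 15)*(-157) = 30*(-157) = -4710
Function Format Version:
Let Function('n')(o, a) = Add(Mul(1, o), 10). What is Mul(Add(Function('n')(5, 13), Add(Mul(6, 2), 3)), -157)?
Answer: -4710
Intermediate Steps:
Function('n')(o, a) = Add(10, o) (Function('n')(o, a) = Add(o, 10) = Add(10, o))
Mul(Add(Function('n')(5, 13), Add(Mul(6, 2), 3)), -157) = Mul(Add(Add(10, 5), Add(Mul(6, 2), 3)), -157) = Mul(Add(15, Add(12, 3)), -157) = Mul(Add(15, 15), -157) = Mul(30, -157) = -4710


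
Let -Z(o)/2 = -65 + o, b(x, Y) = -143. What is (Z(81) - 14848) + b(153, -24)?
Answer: -15023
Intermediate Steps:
Z(o) = 130 - 2*o (Z(o) = -2*(-65 + o) = 130 - 2*o)
(Z(81) - 14848) + b(153, -24) = ((130 - 2*81) - 14848) - 143 = ((130 - 162) - 14848) - 143 = (-32 - 14848) - 143 = -14880 - 143 = -15023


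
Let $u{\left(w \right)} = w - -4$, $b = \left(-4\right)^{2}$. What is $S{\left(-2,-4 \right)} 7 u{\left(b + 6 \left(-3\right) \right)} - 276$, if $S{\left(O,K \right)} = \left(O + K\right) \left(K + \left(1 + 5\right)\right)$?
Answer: $-444$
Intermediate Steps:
$S{\left(O,K \right)} = \left(6 + K\right) \left(K + O\right)$ ($S{\left(O,K \right)} = \left(K + O\right) \left(K + 6\right) = \left(K + O\right) \left(6 + K\right) = \left(6 + K\right) \left(K + O\right)$)
$b = 16$
$u{\left(w \right)} = 4 + w$ ($u{\left(w \right)} = w + 4 = 4 + w$)
$S{\left(-2,-4 \right)} 7 u{\left(b + 6 \left(-3\right) \right)} - 276 = \left(\left(-4\right)^{2} + 6 \left(-4\right) + 6 \left(-2\right) - -8\right) 7 \left(4 + \left(16 + 6 \left(-3\right)\right)\right) - 276 = \left(16 - 24 - 12 + 8\right) 7 \left(4 + \left(16 - 18\right)\right) - 276 = \left(-12\right) 7 \left(4 - 2\right) - 276 = \left(-84\right) 2 - 276 = -168 - 276 = -444$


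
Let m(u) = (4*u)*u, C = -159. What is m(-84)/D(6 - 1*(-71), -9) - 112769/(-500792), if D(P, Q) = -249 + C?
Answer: -587014319/8513464 ≈ -68.951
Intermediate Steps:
D(P, Q) = -408 (D(P, Q) = -249 - 159 = -408)
m(u) = 4*u²
m(-84)/D(6 - 1*(-71), -9) - 112769/(-500792) = (4*(-84)²)/(-408) - 112769/(-500792) = (4*7056)*(-1/408) - 112769*(-1/500792) = 28224*(-1/408) + 112769/500792 = -1176/17 + 112769/500792 = -587014319/8513464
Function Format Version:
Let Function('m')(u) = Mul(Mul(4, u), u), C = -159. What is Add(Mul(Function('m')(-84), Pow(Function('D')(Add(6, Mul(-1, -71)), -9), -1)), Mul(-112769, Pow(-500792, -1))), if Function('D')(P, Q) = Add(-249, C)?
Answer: Rational(-587014319, 8513464) ≈ -68.951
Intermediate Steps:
Function('D')(P, Q) = -408 (Function('D')(P, Q) = Add(-249, -159) = -408)
Function('m')(u) = Mul(4, Pow(u, 2))
Add(Mul(Function('m')(-84), Pow(Function('D')(Add(6, Mul(-1, -71)), -9), -1)), Mul(-112769, Pow(-500792, -1))) = Add(Mul(Mul(4, Pow(-84, 2)), Pow(-408, -1)), Mul(-112769, Pow(-500792, -1))) = Add(Mul(Mul(4, 7056), Rational(-1, 408)), Mul(-112769, Rational(-1, 500792))) = Add(Mul(28224, Rational(-1, 408)), Rational(112769, 500792)) = Add(Rational(-1176, 17), Rational(112769, 500792)) = Rational(-587014319, 8513464)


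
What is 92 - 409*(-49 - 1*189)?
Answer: 97434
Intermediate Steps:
92 - 409*(-49 - 1*189) = 92 - 409*(-49 - 189) = 92 - 409*(-238) = 92 + 97342 = 97434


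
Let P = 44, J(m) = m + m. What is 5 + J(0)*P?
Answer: 5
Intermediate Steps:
J(m) = 2*m
5 + J(0)*P = 5 + (2*0)*44 = 5 + 0*44 = 5 + 0 = 5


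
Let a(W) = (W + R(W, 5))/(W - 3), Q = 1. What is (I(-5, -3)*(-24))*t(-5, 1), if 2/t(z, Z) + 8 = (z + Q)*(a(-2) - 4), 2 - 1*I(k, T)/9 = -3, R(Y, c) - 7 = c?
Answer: -135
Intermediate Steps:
R(Y, c) = 7 + c
a(W) = (12 + W)/(-3 + W) (a(W) = (W + (7 + 5))/(W - 3) = (W + 12)/(-3 + W) = (12 + W)/(-3 + W))
I(k, T) = 45 (I(k, T) = 18 - 9*(-3) = 18 + 27 = 45)
t(z, Z) = 2/(-14 - 6*z) (t(z, Z) = 2/(-8 + (z + 1)*((12 - 2)/(-3 - 2) - 4)) = 2/(-8 + (1 + z)*(10/(-5) - 4)) = 2/(-8 + (1 + z)*(-1/5*10 - 4)) = 2/(-8 + (1 + z)*(-2 - 4)) = 2/(-8 + (1 + z)*(-6)) = 2/(-8 + (-6 - 6*z)) = 2/(-14 - 6*z))
(I(-5, -3)*(-24))*t(-5, 1) = (45*(-24))*(-1/(7 + 3*(-5))) = -(-1080)/(7 - 15) = -(-1080)/(-8) = -(-1080)*(-1)/8 = -1080*1/8 = -135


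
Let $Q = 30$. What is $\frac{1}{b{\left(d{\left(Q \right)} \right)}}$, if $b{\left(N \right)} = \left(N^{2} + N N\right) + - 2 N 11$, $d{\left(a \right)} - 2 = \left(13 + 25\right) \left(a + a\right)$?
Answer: $\frac{1}{10364844} \approx 9.648 \cdot 10^{-8}$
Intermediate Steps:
$d{\left(a \right)} = 2 + 76 a$ ($d{\left(a \right)} = 2 + \left(13 + 25\right) \left(a + a\right) = 2 + 38 \cdot 2 a = 2 + 76 a$)
$b{\left(N \right)} = - 22 N + 2 N^{2}$ ($b{\left(N \right)} = \left(N^{2} + N^{2}\right) - 22 N = 2 N^{2} - 22 N = - 22 N + 2 N^{2}$)
$\frac{1}{b{\left(d{\left(Q \right)} \right)}} = \frac{1}{2 \left(2 + 76 \cdot 30\right) \left(-11 + \left(2 + 76 \cdot 30\right)\right)} = \frac{1}{2 \left(2 + 2280\right) \left(-11 + \left(2 + 2280\right)\right)} = \frac{1}{2 \cdot 2282 \left(-11 + 2282\right)} = \frac{1}{2 \cdot 2282 \cdot 2271} = \frac{1}{10364844}$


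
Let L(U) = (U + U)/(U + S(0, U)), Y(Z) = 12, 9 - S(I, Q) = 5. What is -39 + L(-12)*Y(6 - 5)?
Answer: -3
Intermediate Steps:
S(I, Q) = 4 (S(I, Q) = 9 - 1*5 = 9 - 5 = 4)
L(U) = 2*U/(4 + U) (L(U) = (U + U)/(U + 4) = (2*U)/(4 + U) = 2*U/(4 + U))
-39 + L(-12)*Y(6 - 5) = -39 + (2*(-12)/(4 - 12))*12 = -39 + (2*(-12)/(-8))*12 = -39 + (2*(-12)*(-⅛))*12 = -39 + 3*12 = -39 + 36 = -3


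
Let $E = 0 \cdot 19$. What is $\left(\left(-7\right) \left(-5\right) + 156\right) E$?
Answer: $0$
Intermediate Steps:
$E = 0$
$\left(\left(-7\right) \left(-5\right) + 156\right) E = \left(\left(-7\right) \left(-5\right) + 156\right) 0 = \left(35 + 156\right) 0 = 191 \cdot 0 = 0$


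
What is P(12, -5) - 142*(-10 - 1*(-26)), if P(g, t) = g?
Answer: -2260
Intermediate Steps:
P(12, -5) - 142*(-10 - 1*(-26)) = 12 - 142*(-10 - 1*(-26)) = 12 - 142*(-10 + 26) = 12 - 142*16 = 12 - 2272 = -2260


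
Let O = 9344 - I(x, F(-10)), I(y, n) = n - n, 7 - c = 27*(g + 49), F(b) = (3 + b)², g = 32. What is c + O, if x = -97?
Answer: 7164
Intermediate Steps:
c = -2180 (c = 7 - 27*(32 + 49) = 7 - 27*81 = 7 - 1*2187 = 7 - 2187 = -2180)
I(y, n) = 0
O = 9344 (O = 9344 - 1*0 = 9344 + 0 = 9344)
c + O = -2180 + 9344 = 7164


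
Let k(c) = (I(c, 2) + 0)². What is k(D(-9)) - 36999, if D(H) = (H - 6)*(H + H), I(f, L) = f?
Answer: 35901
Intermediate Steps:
D(H) = 2*H*(-6 + H) (D(H) = (-6 + H)*(2*H) = 2*H*(-6 + H))
k(c) = c² (k(c) = (c + 0)² = c²)
k(D(-9)) - 36999 = (2*(-9)*(-6 - 9))² - 36999 = (2*(-9)*(-15))² - 36999 = 270² - 36999 = 72900 - 36999 = 35901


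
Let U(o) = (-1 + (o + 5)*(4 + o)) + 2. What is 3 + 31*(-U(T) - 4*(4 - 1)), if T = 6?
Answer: -3810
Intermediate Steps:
U(o) = 1 + (4 + o)*(5 + o) (U(o) = (-1 + (5 + o)*(4 + o)) + 2 = (-1 + (4 + o)*(5 + o)) + 2 = 1 + (4 + o)*(5 + o))
3 + 31*(-U(T) - 4*(4 - 1)) = 3 + 31*(-(21 + 6² + 9*6) - 4*(4 - 1)) = 3 + 31*(-(21 + 36 + 54) - 4*3) = 3 + 31*(-1*111 - 12) = 3 + 31*(-111 - 12) = 3 + 31*(-123) = 3 - 3813 = -3810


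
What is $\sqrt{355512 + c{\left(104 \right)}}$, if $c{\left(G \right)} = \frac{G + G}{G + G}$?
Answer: $\sqrt{355513} \approx 596.25$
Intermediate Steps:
$c{\left(G \right)} = 1$ ($c{\left(G \right)} = \frac{2 G}{2 G} = 2 G \frac{1}{2 G} = 1$)
$\sqrt{355512 + c{\left(104 \right)}} = \sqrt{355512 + 1} = \sqrt{355513}$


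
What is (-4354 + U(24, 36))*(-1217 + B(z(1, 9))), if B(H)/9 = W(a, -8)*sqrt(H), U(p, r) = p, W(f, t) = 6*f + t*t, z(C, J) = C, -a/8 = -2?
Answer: -965590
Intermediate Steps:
a = 16 (a = -8*(-2) = 16)
W(f, t) = t**2 + 6*f (W(f, t) = 6*f + t**2 = t**2 + 6*f)
B(H) = 1440*sqrt(H) (B(H) = 9*(((-8)**2 + 6*16)*sqrt(H)) = 9*((64 + 96)*sqrt(H)) = 9*(160*sqrt(H)) = 1440*sqrt(H))
(-4354 + U(24, 36))*(-1217 + B(z(1, 9))) = (-4354 + 24)*(-1217 + 1440*sqrt(1)) = -4330*(-1217 + 1440*1) = -4330*(-1217 + 1440) = -4330*223 = -965590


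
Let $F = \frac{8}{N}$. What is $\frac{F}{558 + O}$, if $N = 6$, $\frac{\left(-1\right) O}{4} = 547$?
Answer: $- \frac{2}{2445} \approx -0.000818$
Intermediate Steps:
$O = -2188$ ($O = \left(-4\right) 547 = -2188$)
$F = \frac{4}{3}$ ($F = \frac{8}{6} = 8 \cdot \frac{1}{6} = \frac{4}{3} \approx 1.3333$)
$\frac{F}{558 + O} = \frac{1}{558 - 2188} \cdot \frac{4}{3} = \frac{1}{-1630} \cdot \frac{4}{3} = \left(- \frac{1}{1630}\right) \frac{4}{3} = - \frac{2}{2445}$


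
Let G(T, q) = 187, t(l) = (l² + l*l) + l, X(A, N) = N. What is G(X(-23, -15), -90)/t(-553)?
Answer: 11/35945 ≈ 0.00030602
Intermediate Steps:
t(l) = l + 2*l² (t(l) = (l² + l²) + l = 2*l² + l = l + 2*l²)
G(X(-23, -15), -90)/t(-553) = 187/((-553*(1 + 2*(-553)))) = 187/((-553*(1 - 1106))) = 187/((-553*(-1105))) = 187/611065 = 187*(1/611065) = 11/35945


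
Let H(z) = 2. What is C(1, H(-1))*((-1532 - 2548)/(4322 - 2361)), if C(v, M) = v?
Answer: -4080/1961 ≈ -2.0806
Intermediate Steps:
C(1, H(-1))*((-1532 - 2548)/(4322 - 2361)) = 1*((-1532 - 2548)/(4322 - 2361)) = 1*(-4080/1961) = -4080/1961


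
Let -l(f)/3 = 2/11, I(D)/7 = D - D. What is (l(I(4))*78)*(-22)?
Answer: 936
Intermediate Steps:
I(D) = 0 (I(D) = 7*(D - D) = 7*0 = 0)
l(f) = -6/11
(l(I(4))*78)*(-22) = -6/11*78*(-22) = -468/11*(-22) = 936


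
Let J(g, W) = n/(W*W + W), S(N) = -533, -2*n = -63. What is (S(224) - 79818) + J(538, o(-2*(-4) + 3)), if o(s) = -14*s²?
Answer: -65840573603/819412 ≈ -80351.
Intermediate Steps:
n = 63/2 (n = -½*(-63) = 63/2 ≈ 31.500)
J(g, W) = 63/(2*(W + W²)) (J(g, W) = 63/(2*(W*W + W)) = 63/(2*(W² + W)) = 63/(2*(W + W²)))
(S(224) - 79818) + J(538, o(-2*(-4) + 3)) = (-533 - 79818) + 63/(2*((-14*(-2*(-4) + 3)²))*(1 - 14*(-2*(-4) + 3)²)) = -80351 + 63/(2*((-14*(8 + 3)²))*(1 - 14*(8 + 3)²)) = -80351 + 63/(2*((-14*11²))*(1 - 14*11²)) = -80351 + 63/(2*((-14*121))*(1 - 14*121)) = -80351 + (63/2)/(-1694*(1 - 1694)) = -80351 + (63/2)*(-1/1694)/(-1693) = -80351 + (63/2)*(-1/1694)*(-1/1693) = -80351 + 9/819412 = -65840573603/819412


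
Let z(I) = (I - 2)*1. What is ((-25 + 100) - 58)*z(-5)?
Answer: -119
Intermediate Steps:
z(I) = -2 + I (z(I) = (-2 + I)*1 = -2 + I)
((-25 + 100) - 58)*z(-5) = ((-25 + 100) - 58)*(-2 - 5) = (75 - 58)*(-7) = 17*(-7) = -119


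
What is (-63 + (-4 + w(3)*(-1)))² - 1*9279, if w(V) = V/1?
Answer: -4379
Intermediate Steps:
w(V) = V (w(V) = V*1 = V)
(-63 + (-4 + w(3)*(-1)))² - 1*9279 = (-63 + (-4 + 3*(-1)))² - 1*9279 = (-63 + (-4 - 3))² - 9279 = (-63 - 7)² - 9279 = (-70)² - 9279 = 4900 - 9279 = -4379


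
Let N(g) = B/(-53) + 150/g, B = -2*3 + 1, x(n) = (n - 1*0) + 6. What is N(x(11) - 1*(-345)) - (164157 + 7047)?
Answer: -1642355092/9593 ≈ -1.7120e+5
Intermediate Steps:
x(n) = 6 + n (x(n) = (n + 0) + 6 = n + 6 = 6 + n)
B = -5 (B = -6 + 1 = -5)
N(g) = 5/53 + 150/g (N(g) = -5/(-53) + 150/g = -5*(-1/53) + 150/g = 5/53 + 150/g)
N(x(11) - 1*(-345)) - (164157 + 7047) = (5/53 + 150/((6 + 11) - 1*(-345))) - (164157 + 7047) = (5/53 + 150/(17 + 345)) - 1*171204 = (5/53 + 150/362) - 171204 = (5/53 + 150*(1/362)) - 171204 = (5/53 + 75/181) - 171204 = 4880/9593 - 171204 = -1642355092/9593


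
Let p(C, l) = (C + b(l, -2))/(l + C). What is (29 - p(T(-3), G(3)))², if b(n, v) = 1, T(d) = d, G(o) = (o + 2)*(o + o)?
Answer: 616225/729 ≈ 845.30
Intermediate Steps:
G(o) = 2*o*(2 + o) (G(o) = (2 + o)*(2*o) = 2*o*(2 + o))
p(C, l) = (1 + C)/(C + l) (p(C, l) = (C + 1)/(l + C) = (1 + C)/(C + l))
(29 - p(T(-3), G(3)))² = (29 - (1 - 3)/(-3 + 2*3*(2 + 3)))² = (29 - (-2)/(-3 + 2*3*5))² = (29 - (-2)/(-3 + 30))² = (29 - (-2)/27)² = (29 - 1*(-2/27))² = (29 + 2/27)² = (785/27)² = 616225/729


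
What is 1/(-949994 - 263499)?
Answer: -1/1213493 ≈ -8.2407e-7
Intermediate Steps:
1/(-949994 - 263499) = 1/(-1213493) = -1/1213493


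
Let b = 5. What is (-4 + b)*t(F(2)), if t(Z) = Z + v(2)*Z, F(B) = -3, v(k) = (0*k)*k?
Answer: -3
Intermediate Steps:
v(k) = 0 (v(k) = 0*k = 0)
t(Z) = Z (t(Z) = Z + 0*Z = Z + 0 = Z)
(-4 + b)*t(F(2)) = (-4 + 5)*(-3) = 1*(-3) = -3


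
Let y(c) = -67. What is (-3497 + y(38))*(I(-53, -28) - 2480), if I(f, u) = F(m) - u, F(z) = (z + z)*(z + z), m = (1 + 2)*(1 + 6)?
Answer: 2452032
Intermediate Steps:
m = 21 (m = 3*7 = 21)
F(z) = 4*z² (F(z) = (2*z)*(2*z) = 4*z²)
I(f, u) = 1764 - u (I(f, u) = 4*21² - u = 4*441 - u = 1764 - u)
(-3497 + y(38))*(I(-53, -28) - 2480) = (-3497 - 67)*((1764 - 1*(-28)) - 2480) = -3564*((1764 + 28) - 2480) = -3564*(1792 - 2480) = -3564*(-688) = 2452032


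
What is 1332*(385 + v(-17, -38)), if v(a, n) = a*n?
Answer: 1373292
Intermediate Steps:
1332*(385 + v(-17, -38)) = 1332*(385 - 17*(-38)) = 1332*(385 + 646) = 1332*1031 = 1373292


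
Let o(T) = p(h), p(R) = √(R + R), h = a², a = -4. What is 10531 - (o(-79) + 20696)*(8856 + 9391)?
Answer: -377629381 - 72988*√2 ≈ -3.7773e+8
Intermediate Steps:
h = 16 (h = (-4)² = 16)
p(R) = √2*√R (p(R) = √(2*R) = √2*√R)
o(T) = 4*√2 (o(T) = √2*√16 = √2*4 = 4*√2)
10531 - (o(-79) + 20696)*(8856 + 9391) = 10531 - (4*√2 + 20696)*(8856 + 9391) = 10531 - (20696 + 4*√2)*18247 = 10531 - (377639912 + 72988*√2) = 10531 + (-377639912 - 72988*√2) = -377629381 - 72988*√2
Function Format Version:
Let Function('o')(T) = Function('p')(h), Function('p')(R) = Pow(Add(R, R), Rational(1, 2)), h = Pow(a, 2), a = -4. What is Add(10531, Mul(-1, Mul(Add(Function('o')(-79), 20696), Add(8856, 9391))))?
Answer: Add(-377629381, Mul(-72988, Pow(2, Rational(1, 2)))) ≈ -3.7773e+8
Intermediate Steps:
h = 16 (h = Pow(-4, 2) = 16)
Function('p')(R) = Mul(Pow(2, Rational(1, 2)), Pow(R, Rational(1, 2))) (Function('p')(R) = Pow(Mul(2, R), Rational(1, 2)) = Mul(Pow(2, Rational(1, 2)), Pow(R, Rational(1, 2))))
Function('o')(T) = Mul(4, Pow(2, Rational(1, 2))) (Function('o')(T) = Mul(Pow(2, Rational(1, 2)), Pow(16, Rational(1, 2))) = Mul(Pow(2, Rational(1, 2)), 4) = Mul(4, Pow(2, Rational(1, 2))))
Add(10531, Mul(-1, Mul(Add(Function('o')(-79), 20696), Add(8856, 9391)))) = Add(10531, Mul(-1, Mul(Add(Mul(4, Pow(2, Rational(1, 2))), 20696), Add(8856, 9391)))) = Add(10531, Mul(-1, Mul(Add(20696, Mul(4, Pow(2, Rational(1, 2)))), 18247))) = Add(10531, Mul(-1, Add(377639912, Mul(72988, Pow(2, Rational(1, 2)))))) = Add(10531, Add(-377639912, Mul(-72988, Pow(2, Rational(1, 2))))) = Add(-377629381, Mul(-72988, Pow(2, Rational(1, 2))))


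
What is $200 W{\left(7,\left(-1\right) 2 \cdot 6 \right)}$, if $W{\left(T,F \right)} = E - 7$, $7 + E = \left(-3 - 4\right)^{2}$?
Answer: $7000$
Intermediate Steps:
$E = 42$ ($E = -7 + \left(-3 - 4\right)^{2} = -7 + \left(-7\right)^{2} = -7 + 49 = 42$)
$W{\left(T,F \right)} = 35$ ($W{\left(T,F \right)} = 42 - 7 = 35$)
$200 W{\left(7,\left(-1\right) 2 \cdot 6 \right)} = 200 \cdot 35 = 7000$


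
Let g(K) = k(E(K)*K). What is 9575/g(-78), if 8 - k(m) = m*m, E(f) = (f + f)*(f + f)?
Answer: -9575/3603193611256 ≈ -2.6574e-9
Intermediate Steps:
E(f) = 4*f² (E(f) = (2*f)*(2*f) = 4*f²)
k(m) = 8 - m² (k(m) = 8 - m*m = 8 - m²)
g(K) = 8 - 16*K⁶ (g(K) = 8 - ((4*K²)*K)² = 8 - (4*K³)² = 8 - 16*K⁶)
9575/g(-78) = 9575/(8 - 16*(-78)⁶) = 9575/(8 - 16*225199600704) = 9575/(8 - 3603193611264) = 9575/(-3603193611256) = 9575*(-1/3603193611256) = -9575/3603193611256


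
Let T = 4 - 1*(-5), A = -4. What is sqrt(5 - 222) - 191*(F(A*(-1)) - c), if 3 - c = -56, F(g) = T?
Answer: 9550 + I*sqrt(217) ≈ 9550.0 + 14.731*I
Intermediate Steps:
T = 9 (T = 4 + 5 = 9)
F(g) = 9
c = 59 (c = 3 - 1*(-56) = 3 + 56 = 59)
sqrt(5 - 222) - 191*(F(A*(-1)) - c) = sqrt(5 - 222) - 191*(9 - 1*59) = sqrt(-217) - 191*(9 - 59) = I*sqrt(217) - 191*(-50) = I*sqrt(217) + 9550 = 9550 + I*sqrt(217)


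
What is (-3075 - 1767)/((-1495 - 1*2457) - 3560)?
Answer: 807/1252 ≈ 0.64457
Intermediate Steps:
(-3075 - 1767)/((-1495 - 1*2457) - 3560) = -4842/((-1495 - 2457) - 3560) = -4842/(-3952 - 3560) = -4842/(-7512) = -4842*(-1/7512) = 807/1252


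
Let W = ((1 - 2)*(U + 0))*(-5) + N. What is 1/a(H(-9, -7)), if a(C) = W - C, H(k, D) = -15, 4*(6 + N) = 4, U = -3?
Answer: -1/5 ≈ -0.20000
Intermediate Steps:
N = -5 (N = -6 + (1/4)*4 = -6 + 1 = -5)
W = -20 (W = ((1 - 2)*(-3 + 0))*(-5) - 5 = -1*(-3)*(-5) - 5 = 3*(-5) - 5 = -15 - 5 = -20)
a(C) = -20 - C
1/a(H(-9, -7)) = 1/(-20 - 1*(-15)) = 1/(-20 + 15) = 1/(-5) = -1/5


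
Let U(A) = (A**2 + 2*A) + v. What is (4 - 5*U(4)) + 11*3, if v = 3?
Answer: -98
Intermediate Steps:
U(A) = 3 + A**2 + 2*A (U(A) = (A**2 + 2*A) + 3 = 3 + A**2 + 2*A)
(4 - 5*U(4)) + 11*3 = (4 - 5*(3 + 4**2 + 2*4)) + 11*3 = (4 - 5*(3 + 16 + 8)) + 33 = (4 - 5*27) + 33 = (4 - 135) + 33 = -131 + 33 = -98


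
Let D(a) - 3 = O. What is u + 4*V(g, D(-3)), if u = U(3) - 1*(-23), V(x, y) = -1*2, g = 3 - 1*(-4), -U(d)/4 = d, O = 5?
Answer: 3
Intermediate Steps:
U(d) = -4*d
D(a) = 8 (D(a) = 3 + 5 = 8)
g = 7 (g = 3 + 4 = 7)
V(x, y) = -2
u = 11 (u = -4*3 - 1*(-23) = -12 + 23 = 11)
u + 4*V(g, D(-3)) = 11 + 4*(-2) = 11 - 8 = 3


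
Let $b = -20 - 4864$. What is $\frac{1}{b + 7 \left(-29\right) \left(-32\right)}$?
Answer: $\frac{1}{1612} \approx 0.00062035$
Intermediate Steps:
$b = -4884$ ($b = -20 - 4864 = -4884$)
$\frac{1}{b + 7 \left(-29\right) \left(-32\right)} = \frac{1}{-4884 + 7 \left(-29\right) \left(-32\right)} = \frac{1}{-4884 - -6496} = \frac{1}{-4884 + 6496} = \frac{1}{1612}$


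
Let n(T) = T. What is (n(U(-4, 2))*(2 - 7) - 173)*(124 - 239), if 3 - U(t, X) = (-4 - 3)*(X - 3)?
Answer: 17595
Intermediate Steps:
U(t, X) = -18 + 7*X (U(t, X) = 3 - (-4 - 3)*(X - 3) = 3 - (-7)*(-3 + X) = 3 - (21 - 7*X) = 3 + (-21 + 7*X) = -18 + 7*X)
(n(U(-4, 2))*(2 - 7) - 173)*(124 - 239) = ((-18 + 7*2)*(2 - 7) - 173)*(124 - 239) = ((-18 + 14)*(-5) - 173)*(-115) = (-4*(-5) - 173)*(-115) = (20 - 173)*(-115) = -153*(-115) = 17595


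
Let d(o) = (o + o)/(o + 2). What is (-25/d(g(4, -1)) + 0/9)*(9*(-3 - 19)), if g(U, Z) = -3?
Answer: 825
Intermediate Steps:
d(o) = 2*o/(2 + o) (d(o) = (2*o)/(2 + o) = 2*o/(2 + o))
(-25/d(g(4, -1)) + 0/9)*(9*(-3 - 19)) = (-25/(2*(-3)/(2 - 3)) + 0/9)*(9*(-3 - 19)) = (-25/(2*(-3)/(-1)) + 0*(⅑))*(9*(-22)) = (-25/(2*(-3)*(-1)) + 0)*(-198) = (-25/6 + 0)*(-198) = -25/6*(-198) = 825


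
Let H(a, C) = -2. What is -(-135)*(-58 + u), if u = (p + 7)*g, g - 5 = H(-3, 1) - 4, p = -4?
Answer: -8235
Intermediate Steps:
g = -1 (g = 5 + (-2 - 4) = 5 - 6 = -1)
u = -3 (u = (-4 + 7)*(-1) = 3*(-1) = -3)
-(-135)*(-58 + u) = -(-135)*(-58 - 3) = -(-135)*(-61) = -1*8235 = -8235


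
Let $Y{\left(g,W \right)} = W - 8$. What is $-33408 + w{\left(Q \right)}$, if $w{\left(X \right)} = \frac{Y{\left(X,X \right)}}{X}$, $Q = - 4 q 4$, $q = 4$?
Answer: $- \frac{267255}{8} \approx -33407.0$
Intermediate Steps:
$Y{\left(g,W \right)} = -8 + W$ ($Y{\left(g,W \right)} = W - 8 = -8 + W$)
$Q = -64$ ($Q = \left(-4\right) 4 \cdot 4 = \left(-16\right) 4 = -64$)
$w{\left(X \right)} = \frac{-8 + X}{X}$
$-33408 + w{\left(Q \right)} = -33408 + \frac{-8 - 64}{-64} = -33408 - - \frac{9}{8} = -33408 + \frac{9}{8} = - \frac{267255}{8}$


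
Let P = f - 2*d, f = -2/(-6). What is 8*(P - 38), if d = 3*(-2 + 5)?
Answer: -1336/3 ≈ -445.33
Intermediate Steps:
f = ⅓ (f = -2*(-⅙) = ⅓ ≈ 0.33333)
d = 9 (d = 3*3 = 9)
P = -53/3 (P = ⅓ - 2*9 = ⅓ - 18 = -53/3 ≈ -17.667)
8*(P - 38) = 8*(-53/3 - 38) = 8*(-167/3) = -1336/3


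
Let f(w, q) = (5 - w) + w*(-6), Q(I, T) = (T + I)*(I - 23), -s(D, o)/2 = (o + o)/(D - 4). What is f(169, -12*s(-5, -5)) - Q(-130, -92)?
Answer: -35144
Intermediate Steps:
s(D, o) = -4*o/(-4 + D) (s(D, o) = -2*(o + o)/(D - 4) = -2*2*o/(-4 + D) = -4*o/(-4 + D))
Q(I, T) = (-23 + I)*(I + T) (Q(I, T) = (I + T)*(-23 + I) = (-23 + I)*(I + T))
f(w, q) = 5 - 7*w (f(w, q) = (5 - w) - 6*w = 5 - 7*w)
f(169, -12*s(-5, -5)) - Q(-130, -92) = (5 - 7*169) - ((-130)² - 23*(-130) - 23*(-92) - 130*(-92)) = (5 - 1183) - (16900 + 2990 + 2116 + 11960) = -1178 - 1*33966 = -1178 - 33966 = -35144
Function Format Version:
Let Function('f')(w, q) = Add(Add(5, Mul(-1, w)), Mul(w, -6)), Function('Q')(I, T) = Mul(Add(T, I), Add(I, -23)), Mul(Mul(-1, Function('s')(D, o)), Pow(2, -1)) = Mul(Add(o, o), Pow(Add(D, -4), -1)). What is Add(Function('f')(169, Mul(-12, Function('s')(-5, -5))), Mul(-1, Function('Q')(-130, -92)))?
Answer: -35144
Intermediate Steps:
Function('s')(D, o) = Mul(-4, o, Pow(Add(-4, D), -1)) (Function('s')(D, o) = Mul(-2, Mul(Add(o, o), Pow(Add(D, -4), -1))) = Mul(-2, Mul(Mul(2, o), Pow(Add(-4, D), -1))) = Mul(-2, Mul(2, o, Pow(Add(-4, D), -1))) = Mul(-4, o, Pow(Add(-4, D), -1)))
Function('Q')(I, T) = Mul(Add(-23, I), Add(I, T)) (Function('Q')(I, T) = Mul(Add(I, T), Add(-23, I)) = Mul(Add(-23, I), Add(I, T)))
Function('f')(w, q) = Add(5, Mul(-7, w)) (Function('f')(w, q) = Add(Add(5, Mul(-1, w)), Mul(-6, w)) = Add(5, Mul(-7, w)))
Add(Function('f')(169, Mul(-12, Function('s')(-5, -5))), Mul(-1, Function('Q')(-130, -92))) = Add(Add(5, Mul(-7, 169)), Mul(-1, Add(Pow(-130, 2), Mul(-23, -130), Mul(-23, -92), Mul(-130, -92)))) = Add(Add(5, -1183), Mul(-1, Add(16900, 2990, 2116, 11960))) = Add(-1178, Mul(-1, 33966)) = Add(-1178, -33966) = -35144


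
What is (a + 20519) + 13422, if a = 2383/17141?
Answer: 581785064/17141 ≈ 33941.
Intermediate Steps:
a = 2383/17141 (a = 2383*(1/17141) = 2383/17141 ≈ 0.13902)
(a + 20519) + 13422 = (2383/17141 + 20519) + 13422 = 351718562/17141 + 13422 = 581785064/17141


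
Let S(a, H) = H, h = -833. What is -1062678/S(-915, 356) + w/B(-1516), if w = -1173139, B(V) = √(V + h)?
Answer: -531339/178 + 1173139*I*√29/261 ≈ -2985.1 + 24205.0*I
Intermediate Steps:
B(V) = √(-833 + V) (B(V) = √(V - 833) = √(-833 + V))
-1062678/S(-915, 356) + w/B(-1516) = -1062678/356 - 1173139/√(-833 - 1516) = -1062678*1/356 - 1173139*(-I*√29/261) = -531339/178 - 1173139*(-I*√29/261) = -531339/178 - (-1173139)*I*√29/261 = -531339/178 + 1173139*I*√29/261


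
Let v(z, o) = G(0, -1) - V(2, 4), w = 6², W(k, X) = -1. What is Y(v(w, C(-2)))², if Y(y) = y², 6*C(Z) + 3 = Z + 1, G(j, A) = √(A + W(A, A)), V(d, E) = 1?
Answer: (1 - I*√2)⁴ ≈ -7.0 + 5.6569*I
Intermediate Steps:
G(j, A) = √(-1 + A) (G(j, A) = √(A - 1) = √(-1 + A))
C(Z) = -⅓ + Z/6 (C(Z) = -½ + (Z + 1)/6 = -½ + (1 + Z)/6 = -½ + (⅙ + Z/6) = -⅓ + Z/6)
w = 36
v(z, o) = -1 + I*√2 (v(z, o) = √(-1 - 1) - 1*1 = √(-2) - 1 = I*√2 - 1 = -1 + I*√2)
Y(v(w, C(-2)))² = ((-1 + I*√2)²)² = (-1 + I*√2)⁴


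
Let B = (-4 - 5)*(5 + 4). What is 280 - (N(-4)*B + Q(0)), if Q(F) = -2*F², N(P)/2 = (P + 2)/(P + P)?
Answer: 641/2 ≈ 320.50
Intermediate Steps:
N(P) = (2 + P)/P (N(P) = 2*((P + 2)/(P + P)) = 2*((2 + P)/((2*P))) = 2*((2 + P)*(1/(2*P))) = 2*((2 + P)/(2*P)) = (2 + P)/P)
B = -81 (B = -9*9 = -81)
280 - (N(-4)*B + Q(0)) = 280 - (((2 - 4)/(-4))*(-81) - 2*0²) = 280 - (-¼*(-2)*(-81) - 2*0) = 280 - ((½)*(-81) + 0) = 280 - (-81/2 + 0) = 280 - 1*(-81/2) = 280 + 81/2 = 641/2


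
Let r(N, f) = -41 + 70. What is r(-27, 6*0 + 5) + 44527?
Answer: 44556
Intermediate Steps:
r(N, f) = 29
r(-27, 6*0 + 5) + 44527 = 29 + 44527 = 44556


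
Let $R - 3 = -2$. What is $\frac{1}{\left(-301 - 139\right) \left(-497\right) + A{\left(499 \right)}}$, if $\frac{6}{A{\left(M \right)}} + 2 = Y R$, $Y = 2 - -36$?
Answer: $\frac{6}{1312081} \approx 4.5729 \cdot 10^{-6}$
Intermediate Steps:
$Y = 38$ ($Y = 2 + 36 = 38$)
$R = 1$ ($R = 3 - 2 = 1$)
$A{\left(M \right)} = \frac{1}{6}$ ($A{\left(M \right)} = \frac{6}{-2 + 38 \cdot 1} = \frac{6}{-2 + 38} = \frac{6}{36} = 6 \cdot \frac{1}{36} = \frac{1}{6}$)
$\frac{1}{\left(-301 - 139\right) \left(-497\right) + A{\left(499 \right)}} = \frac{1}{\left(-301 - 139\right) \left(-497\right) + \frac{1}{6}} = \frac{1}{\left(-440\right) \left(-497\right) + \frac{1}{6}} = \frac{1}{218680 + \frac{1}{6}} = \frac{1}{\frac{1312081}{6}} = \frac{6}{1312081}$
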